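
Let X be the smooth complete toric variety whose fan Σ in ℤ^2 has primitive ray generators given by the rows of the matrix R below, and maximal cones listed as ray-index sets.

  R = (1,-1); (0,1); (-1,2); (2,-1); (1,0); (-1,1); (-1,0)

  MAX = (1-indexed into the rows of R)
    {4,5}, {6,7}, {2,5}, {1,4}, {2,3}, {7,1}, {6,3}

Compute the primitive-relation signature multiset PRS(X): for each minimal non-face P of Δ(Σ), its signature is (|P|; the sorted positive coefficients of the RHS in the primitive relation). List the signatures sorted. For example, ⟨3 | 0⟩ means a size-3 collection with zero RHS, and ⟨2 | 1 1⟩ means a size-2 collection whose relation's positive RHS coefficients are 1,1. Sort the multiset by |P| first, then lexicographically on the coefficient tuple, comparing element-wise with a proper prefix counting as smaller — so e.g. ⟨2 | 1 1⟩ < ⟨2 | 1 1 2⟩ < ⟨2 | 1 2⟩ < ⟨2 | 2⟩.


Primitive collections (14):

  {1,6}:  v_{1} + v_{6} = 0 ; sig = ⟨2 | 0⟩
  {5,7}:  v_{5} + v_{7} = 0 ; sig = ⟨2 | 0⟩
  {1,2}:  v_{1} + v_{2} = v_{5} ; sig = ⟨2 | 1⟩
  {1,3}:  v_{1} + v_{3} = v_{2} ; sig = ⟨2 | 1⟩
  {1,5}:  v_{1} + v_{5} = v_{4} ; sig = ⟨2 | 1⟩
  {2,6}:  v_{2} + v_{6} = v_{3} ; sig = ⟨2 | 1⟩
  {2,7}:  v_{2} + v_{7} = v_{6} ; sig = ⟨2 | 1⟩
  {4,6}:  v_{4} + v_{6} = v_{5} ; sig = ⟨2 | 1⟩
  {4,7}:  v_{4} + v_{7} = v_{1} ; sig = ⟨2 | 1⟩
  {5,6}:  v_{5} + v_{6} = v_{2} ; sig = ⟨2 | 1⟩
  {3,4}:  v_{3} + v_{4} = v_{2} + v_{5} ; sig = ⟨2 | 1 1⟩
  {2,4}:  v_{2} + v_{4} = 2·v_{5} ; sig = ⟨2 | 2⟩
  {3,5}:  v_{3} + v_{5} = 2·v_{2} ; sig = ⟨2 | 2⟩
  {3,7}:  v_{3} + v_{7} = 2·v_{6} ; sig = ⟨2 | 2⟩

Signatures (|P|; sorted positive RHS coefficients), sorted:
    ⟨2 | 0⟩
    ⟨2 | 0⟩
    ⟨2 | 1⟩
    ⟨2 | 1⟩
    ⟨2 | 1⟩
    ⟨2 | 1⟩
    ⟨2 | 1⟩
    ⟨2 | 1⟩
    ⟨2 | 1⟩
    ⟨2 | 1⟩
    ⟨2 | 1 1⟩
    ⟨2 | 2⟩
    ⟨2 | 2⟩
    ⟨2 | 2⟩


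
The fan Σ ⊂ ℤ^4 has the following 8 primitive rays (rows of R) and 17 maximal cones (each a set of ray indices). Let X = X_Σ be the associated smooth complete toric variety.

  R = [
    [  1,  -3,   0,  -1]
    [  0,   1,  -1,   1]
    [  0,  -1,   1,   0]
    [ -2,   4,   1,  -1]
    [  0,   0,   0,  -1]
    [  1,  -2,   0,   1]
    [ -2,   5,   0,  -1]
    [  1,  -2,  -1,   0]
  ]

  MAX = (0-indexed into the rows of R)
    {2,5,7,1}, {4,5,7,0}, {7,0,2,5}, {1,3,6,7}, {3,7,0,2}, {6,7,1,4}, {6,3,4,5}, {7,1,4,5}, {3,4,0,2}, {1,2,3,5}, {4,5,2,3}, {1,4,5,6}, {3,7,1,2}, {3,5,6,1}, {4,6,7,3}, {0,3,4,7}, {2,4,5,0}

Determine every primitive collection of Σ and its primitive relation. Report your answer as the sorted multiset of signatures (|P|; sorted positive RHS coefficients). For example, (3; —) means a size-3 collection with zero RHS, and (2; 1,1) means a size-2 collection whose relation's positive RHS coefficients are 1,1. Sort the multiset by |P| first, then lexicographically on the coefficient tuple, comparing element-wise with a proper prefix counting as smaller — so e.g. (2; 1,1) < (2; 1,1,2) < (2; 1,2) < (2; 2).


9 collections generate NE(X_Σ); each relation:

  P={0,1}:  v_{0} + v_{1} = v_{7}  ⇒ sig = (2; 1)
  P={2,6}:  v_{2} + v_{6} = v_{3}  ⇒ sig = (2; 1)
  P={0,6}:  v_{0} + v_{6} = v_{3} + v_{4} + v_{7}  ⇒ sig = (2; 1,1,1)
  P={1,2,4}:  v_{1} + v_{2} + v_{4} = 0  ⇒ sig = (3; —)
  P={3,5,7}:  v_{3} + v_{5} + v_{7} = 0  ⇒ sig = (3; —)
  P={1,3,4}:  v_{1} + v_{3} + v_{4} = v_{6}  ⇒ sig = (3; 1)
  P={2,4,7}:  v_{2} + v_{4} + v_{7} = v_{0}  ⇒ sig = (3; 1)
  P={0,3,5}:  v_{0} + v_{3} + v_{5} = v_{2} + v_{4}  ⇒ sig = (3; 1,1)
  P={5,6,7}:  v_{5} + v_{6} + v_{7} = v_{1} + v_{4}  ⇒ sig = (3; 1,1)

Signatures (|P|; sorted positive RHS coefficients), sorted:
[(2; 1), (2; 1), (2; 1,1,1), (3; —), (3; —), (3; 1), (3; 1), (3; 1,1), (3; 1,1)]


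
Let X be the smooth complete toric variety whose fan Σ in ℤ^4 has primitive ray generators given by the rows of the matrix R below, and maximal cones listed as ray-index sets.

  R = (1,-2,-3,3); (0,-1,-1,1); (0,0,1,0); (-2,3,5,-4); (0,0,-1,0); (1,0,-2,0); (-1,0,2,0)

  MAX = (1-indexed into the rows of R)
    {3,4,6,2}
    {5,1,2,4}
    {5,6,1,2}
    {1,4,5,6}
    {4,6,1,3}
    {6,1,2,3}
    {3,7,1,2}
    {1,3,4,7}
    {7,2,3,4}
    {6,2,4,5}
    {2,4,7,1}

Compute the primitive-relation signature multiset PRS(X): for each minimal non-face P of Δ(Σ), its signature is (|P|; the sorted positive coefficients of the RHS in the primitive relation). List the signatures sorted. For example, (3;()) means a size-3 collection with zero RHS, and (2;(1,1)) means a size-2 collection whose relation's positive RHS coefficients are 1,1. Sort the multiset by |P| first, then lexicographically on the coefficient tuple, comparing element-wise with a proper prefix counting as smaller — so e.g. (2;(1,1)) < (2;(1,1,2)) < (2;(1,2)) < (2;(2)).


5 collections generate NE(X_Σ); each relation:

  P={3,5}:  v_{3} + v_{5} = 0 — sig = (2;())
  P={6,7}:  v_{6} + v_{7} = 0 — sig = (2;())
  P={5,7}:  v_{5} + v_{7} = v_{1} + v_{2} + v_{4} — sig = (2;(1,1,1))
  P={1,2,3,4}:  v_{1} + v_{2} + v_{3} + v_{4} = v_{7} — sig = (4;(1))
  P={1,2,4,6}:  v_{1} + v_{2} + v_{4} + v_{6} = v_{5} — sig = (4;(1))

Signatures (|P|; sorted positive RHS coefficients), sorted:
{ (2;()) ×2,  (2;(1,1,1)),  (4;(1)) ×2 }


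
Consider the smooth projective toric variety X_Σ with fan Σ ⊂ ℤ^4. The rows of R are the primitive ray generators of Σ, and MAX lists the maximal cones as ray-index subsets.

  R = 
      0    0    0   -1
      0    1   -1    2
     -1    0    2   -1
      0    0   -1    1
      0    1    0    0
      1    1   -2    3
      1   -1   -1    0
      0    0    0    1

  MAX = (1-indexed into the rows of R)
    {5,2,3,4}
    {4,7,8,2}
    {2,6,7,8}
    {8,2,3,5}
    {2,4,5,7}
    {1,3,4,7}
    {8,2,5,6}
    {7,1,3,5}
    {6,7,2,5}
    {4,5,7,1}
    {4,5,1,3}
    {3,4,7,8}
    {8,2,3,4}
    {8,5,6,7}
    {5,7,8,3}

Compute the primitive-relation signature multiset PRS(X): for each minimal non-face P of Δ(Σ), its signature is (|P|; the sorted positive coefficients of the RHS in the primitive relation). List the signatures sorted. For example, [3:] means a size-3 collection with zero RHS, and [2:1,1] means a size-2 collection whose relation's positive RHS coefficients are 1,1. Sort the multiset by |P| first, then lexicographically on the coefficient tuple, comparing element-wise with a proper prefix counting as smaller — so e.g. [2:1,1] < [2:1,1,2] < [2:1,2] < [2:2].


Minimal non-faces — 9 found among 8 rays, 15 max cones:

  P={1,8}:  v_{1} + v_{8} = 0 — sig = [2:]
  P={1,2}:  v_{1} + v_{2} = v_{4} + v_{5} — sig = [2:1,1]
  P={1,6}:  v_{1} + v_{6} = v_{2} + v_{5} + v_{7} — sig = [2:1,1,1]
  P={3,6}:  v_{3} + v_{6} = v_{5} + 2·v_{8} — sig = [2:1,2]
  P={4,6}:  v_{4} + v_{6} = 2·v_{2} + v_{7} — sig = [2:1,2]
  P={2,3,7}:  v_{2} + v_{3} + v_{7} = v_{8} — sig = [3:1]
  P={4,5,8}:  v_{4} + v_{5} + v_{8} = v_{2} — sig = [3:1]
  P={3,4,5,7}:  v_{3} + v_{4} + v_{5} + v_{7} = 0 — sig = [4:]
  P={2,5,7,8}:  v_{2} + v_{5} + v_{7} + v_{8} = v_{6} — sig = [4:1]

Signatures (|P|; sorted positive RHS coefficients), sorted:
[[2:], [2:1,1], [2:1,1,1], [2:1,2], [2:1,2], [3:1], [3:1], [4:], [4:1]]


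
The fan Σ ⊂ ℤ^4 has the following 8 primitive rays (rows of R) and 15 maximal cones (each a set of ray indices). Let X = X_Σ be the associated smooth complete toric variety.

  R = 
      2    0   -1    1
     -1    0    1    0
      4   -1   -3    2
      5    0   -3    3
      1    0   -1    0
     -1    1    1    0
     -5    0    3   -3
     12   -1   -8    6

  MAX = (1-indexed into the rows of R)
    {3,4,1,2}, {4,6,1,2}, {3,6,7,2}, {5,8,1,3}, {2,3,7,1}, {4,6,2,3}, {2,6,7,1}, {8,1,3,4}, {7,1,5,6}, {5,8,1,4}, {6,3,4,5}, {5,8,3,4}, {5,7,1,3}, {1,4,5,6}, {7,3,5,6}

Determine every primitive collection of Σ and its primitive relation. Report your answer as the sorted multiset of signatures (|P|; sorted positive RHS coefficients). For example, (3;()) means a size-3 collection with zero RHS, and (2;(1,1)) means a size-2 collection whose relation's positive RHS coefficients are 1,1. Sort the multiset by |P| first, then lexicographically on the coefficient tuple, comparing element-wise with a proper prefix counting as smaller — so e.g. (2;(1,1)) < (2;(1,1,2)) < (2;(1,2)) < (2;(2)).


|primitive collections| = 7. Relations:

  • {2,5}:  v_{2} + v_{5} = 0  so sig = (2;())
  • {4,7}:  v_{4} + v_{7} = 0  so sig = (2;())
  • {2,8}:  v_{2} + v_{8} = v_{1} + v_{3} + v_{4}  so sig = (2;(1,1,1))
  • {7,8}:  v_{7} + v_{8} = v_{1} + v_{3} + v_{5}  so sig = (2;(1,1,1))
  • {6,8}:  v_{6} + v_{8} = 2·v_{4} + v_{5}  so sig = (2;(1,2))
  • {1,3,6}:  v_{1} + v_{3} + v_{6} = v_{4}  so sig = (3;(1))
  • {1,3,4,5}:  v_{1} + v_{3} + v_{4} + v_{5} = v_{8}  so sig = (4;(1))

Hence PRS(X_Σ) =
    (2;())
    (2;())
    (2;(1,1,1))
    (2;(1,1,1))
    (2;(1,2))
    (3;(1))
    (4;(1))


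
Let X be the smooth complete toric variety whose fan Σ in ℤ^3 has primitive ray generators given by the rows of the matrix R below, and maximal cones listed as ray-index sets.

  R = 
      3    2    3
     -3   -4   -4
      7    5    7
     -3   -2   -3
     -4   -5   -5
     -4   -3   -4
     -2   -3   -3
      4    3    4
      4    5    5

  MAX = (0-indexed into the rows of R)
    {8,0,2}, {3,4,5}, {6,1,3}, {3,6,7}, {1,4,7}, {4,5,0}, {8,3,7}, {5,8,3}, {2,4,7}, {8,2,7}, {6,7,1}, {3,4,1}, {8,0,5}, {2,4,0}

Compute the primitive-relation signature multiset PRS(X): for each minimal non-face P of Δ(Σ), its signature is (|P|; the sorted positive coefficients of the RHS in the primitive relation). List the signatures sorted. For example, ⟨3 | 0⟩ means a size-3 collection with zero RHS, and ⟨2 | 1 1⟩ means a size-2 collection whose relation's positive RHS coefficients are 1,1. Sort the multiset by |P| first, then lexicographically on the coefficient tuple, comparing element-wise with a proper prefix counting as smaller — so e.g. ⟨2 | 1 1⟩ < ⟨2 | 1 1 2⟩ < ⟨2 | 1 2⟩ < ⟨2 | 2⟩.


Δ(Σ) — 9 vertices, 17 min non-faces:

  • {0,3}:  v_{0} + v_{3} = 0 ; sig = ⟨2 | 0⟩
  • {4,8}:  v_{4} + v_{8} = 0 ; sig = ⟨2 | 0⟩
  • {5,7}:  v_{5} + v_{7} = 0 ; sig = ⟨2 | 0⟩
  • {0,7}:  v_{0} + v_{7} = v_{2} ; sig = ⟨2 | 1⟩
  • {2,3}:  v_{2} + v_{3} = v_{7} ; sig = ⟨2 | 1⟩
  • {2,5}:  v_{2} + v_{5} = v_{0} ; sig = ⟨2 | 1⟩
  • {0,1}:  v_{0} + v_{1} = v_{4} + v_{7} ; sig = ⟨2 | 1 1⟩
  • {0,6}:  v_{0} + v_{6} = v_{1} + v_{7} ; sig = ⟨2 | 1 1⟩
  • {1,5}:  v_{1} + v_{5} = v_{3} + v_{4} ; sig = ⟨2 | 1 1⟩
  • {1,8}:  v_{1} + v_{8} = v_{3} + v_{7} ; sig = ⟨2 | 1 1⟩
  • {5,6}:  v_{5} + v_{6} = v_{1} + v_{3} ; sig = ⟨2 | 1 1⟩
  • {1,2}:  v_{1} + v_{2} = v_{4} + 2·v_{7} ; sig = ⟨2 | 1 2⟩
  • {2,6}:  v_{2} + v_{6} = v_{1} + 2·v_{7} ; sig = ⟨2 | 1 2⟩
  • {4,6}:  v_{4} + v_{6} = 2·v_{1} ; sig = ⟨2 | 2⟩
  • {6,8}:  v_{6} + v_{8} = 2·v_{3} + 2·v_{7} ; sig = ⟨2 | 2 2⟩
  • {1,3,7}:  v_{1} + v_{3} + v_{7} = v_{6} ; sig = ⟨3 | 1⟩
  • {3,4,7}:  v_{3} + v_{4} + v_{7} = v_{1} ; sig = ⟨3 | 1⟩

so the primitive-relation signature multiset is
    |P|=2: 15 collections, coeffs (), (), (), (1), (1), (1), (1,1), (1,1), (1,1), (1,1), (1,1), (1,2), (1,2), (2), (2,2)
    |P|=3: 2 collections, coeffs (1), (1)


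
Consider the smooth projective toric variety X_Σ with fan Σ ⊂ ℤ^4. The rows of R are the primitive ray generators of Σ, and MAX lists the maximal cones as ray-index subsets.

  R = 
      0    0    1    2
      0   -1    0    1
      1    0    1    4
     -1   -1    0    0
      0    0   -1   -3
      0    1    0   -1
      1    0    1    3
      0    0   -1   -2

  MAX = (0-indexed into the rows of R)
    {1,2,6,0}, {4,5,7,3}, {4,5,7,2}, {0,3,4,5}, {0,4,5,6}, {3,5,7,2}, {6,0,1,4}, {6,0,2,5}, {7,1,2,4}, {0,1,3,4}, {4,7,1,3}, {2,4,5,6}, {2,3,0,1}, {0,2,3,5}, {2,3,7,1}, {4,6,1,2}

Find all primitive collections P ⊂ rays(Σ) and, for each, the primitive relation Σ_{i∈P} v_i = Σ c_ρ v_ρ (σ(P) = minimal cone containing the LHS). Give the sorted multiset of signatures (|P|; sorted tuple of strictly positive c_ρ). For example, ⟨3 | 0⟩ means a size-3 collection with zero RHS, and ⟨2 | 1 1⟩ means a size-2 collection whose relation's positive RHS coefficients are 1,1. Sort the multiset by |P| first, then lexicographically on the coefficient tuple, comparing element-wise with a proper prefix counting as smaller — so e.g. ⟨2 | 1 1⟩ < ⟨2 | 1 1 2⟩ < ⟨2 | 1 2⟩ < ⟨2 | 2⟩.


6 collections generate NE(X_Σ); each relation:

  P={0,7}:  v_{0} + v_{7} = 0 — sig = ⟨2 | 0⟩
  P={1,5}:  v_{1} + v_{5} = 0 — sig = ⟨2 | 0⟩
  P={3,6}:  v_{3} + v_{6} = v_{0} + v_{1} — sig = ⟨2 | 1 1⟩
  P={6,7}:  v_{6} + v_{7} = v_{2} + v_{4} — sig = ⟨2 | 1 1⟩
  P={0,2,4}:  v_{0} + v_{2} + v_{4} = v_{6} — sig = ⟨3 | 1⟩
  P={2,3,4}:  v_{2} + v_{3} + v_{4} = v_{1} — sig = ⟨3 | 1⟩

Sorted signature multiset PRS(X):
[⟨2 | 0⟩, ⟨2 | 0⟩, ⟨2 | 1 1⟩, ⟨2 | 1 1⟩, ⟨3 | 1⟩, ⟨3 | 1⟩]


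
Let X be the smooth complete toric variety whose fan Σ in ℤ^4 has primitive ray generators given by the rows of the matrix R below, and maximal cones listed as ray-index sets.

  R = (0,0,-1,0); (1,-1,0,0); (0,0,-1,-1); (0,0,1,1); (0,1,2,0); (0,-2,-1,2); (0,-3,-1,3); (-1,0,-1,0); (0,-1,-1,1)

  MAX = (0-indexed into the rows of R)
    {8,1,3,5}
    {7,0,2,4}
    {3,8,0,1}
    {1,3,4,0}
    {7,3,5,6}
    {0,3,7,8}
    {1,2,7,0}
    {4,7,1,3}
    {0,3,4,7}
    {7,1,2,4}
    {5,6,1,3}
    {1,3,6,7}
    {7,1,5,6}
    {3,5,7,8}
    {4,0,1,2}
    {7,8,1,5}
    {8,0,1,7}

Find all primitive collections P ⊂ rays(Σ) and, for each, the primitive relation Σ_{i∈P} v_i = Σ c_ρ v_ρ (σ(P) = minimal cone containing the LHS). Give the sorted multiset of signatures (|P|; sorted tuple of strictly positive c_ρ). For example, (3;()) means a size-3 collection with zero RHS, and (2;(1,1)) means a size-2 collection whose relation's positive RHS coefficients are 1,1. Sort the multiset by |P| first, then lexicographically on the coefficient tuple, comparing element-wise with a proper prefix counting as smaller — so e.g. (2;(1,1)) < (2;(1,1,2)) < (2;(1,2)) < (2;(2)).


Minimal non-faces — 14 found among 9 rays, 17 max cones:

  • {2,3}:  v_{2} + v_{3} = 0  ⟹  sig = (2;())
  • {4,8}:  v_{4} + v_{8} = v_{3}  ⟹  sig = (2;(1))
  • {0,6}:  v_{0} + v_{6} = v_{5} + v_{8}  ⟹  sig = (2;(1,1))
  • {2,5}:  v_{2} + v_{5} = v_{1} + v_{7} + v_{8}  ⟹  sig = (2;(1,1,1))
  • {2,6}:  v_{2} + v_{6} = v_{1} + v_{5} + v_{7}  ⟹  sig = (2;(1,1,1))
  • {2,8}:  v_{2} + v_{8} = v_{0} + v_{1} + v_{7}  ⟹  sig = (2;(1,1,1))
  • {4,5}:  v_{4} + v_{5} = v_{1} + 2·v_{3} + v_{7}  ⟹  sig = (2;(1,1,2))
  • {0,5}:  v_{0} + v_{5} = 2·v_{8}  ⟹  sig = (2;(2))
  • {6,8}:  v_{6} + v_{8} = 2·v_{5}  ⟹  sig = (2;(2))
  • {4,6}:  v_{4} + v_{6} = 2·v_{1} + 3·v_{3} + 2·v_{7}  ⟹  sig = (2;(2,2,3))
  • {0,1,4,7}:  v_{0} + v_{1} + v_{4} + v_{7} = 0  ⟹  sig = (4;())
  • {0,1,3,7}:  v_{0} + v_{1} + v_{3} + v_{7} = v_{8}  ⟹  sig = (4;(1))
  • {1,3,5,7}:  v_{1} + v_{3} + v_{5} + v_{7} = v_{6}  ⟹  sig = (4;(1))
  • {1,3,7,8}:  v_{1} + v_{3} + v_{7} + v_{8} = v_{5}  ⟹  sig = (4;(1))

Sorted signature multiset PRS(X):
[(2;()), (2;(1)), (2;(1,1)), (2;(1,1,1)), (2;(1,1,1)), (2;(1,1,1)), (2;(1,1,2)), (2;(2)), (2;(2)), (2;(2,2,3)), (4;()), (4;(1)), (4;(1)), (4;(1))]


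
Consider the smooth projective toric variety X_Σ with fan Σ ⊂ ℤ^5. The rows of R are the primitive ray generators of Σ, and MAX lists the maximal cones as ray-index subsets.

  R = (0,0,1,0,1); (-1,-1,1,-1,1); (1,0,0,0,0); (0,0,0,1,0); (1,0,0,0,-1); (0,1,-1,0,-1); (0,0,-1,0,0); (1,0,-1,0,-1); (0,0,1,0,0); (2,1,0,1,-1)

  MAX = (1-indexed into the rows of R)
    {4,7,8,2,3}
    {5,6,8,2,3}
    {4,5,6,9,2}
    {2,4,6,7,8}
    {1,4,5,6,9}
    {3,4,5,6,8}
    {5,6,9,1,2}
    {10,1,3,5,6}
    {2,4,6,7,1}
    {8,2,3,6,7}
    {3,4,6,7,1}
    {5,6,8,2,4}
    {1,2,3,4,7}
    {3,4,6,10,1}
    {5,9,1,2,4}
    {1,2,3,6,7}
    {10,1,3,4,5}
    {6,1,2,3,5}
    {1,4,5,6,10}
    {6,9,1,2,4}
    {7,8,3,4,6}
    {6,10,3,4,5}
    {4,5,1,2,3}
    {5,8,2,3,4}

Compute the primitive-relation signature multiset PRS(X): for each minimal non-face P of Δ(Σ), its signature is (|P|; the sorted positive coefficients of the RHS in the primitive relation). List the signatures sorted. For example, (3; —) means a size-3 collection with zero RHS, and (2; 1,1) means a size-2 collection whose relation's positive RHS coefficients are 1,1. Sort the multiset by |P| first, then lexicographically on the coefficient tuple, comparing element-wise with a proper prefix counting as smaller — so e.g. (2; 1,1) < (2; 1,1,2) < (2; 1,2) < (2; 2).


Primitive collections (12):

  {7,9}:  v_{7} + v_{9} = 0 ; sig = (2; —)
  {1,8}:  v_{1} + v_{8} = v_{3} ; sig = (2; 1)
  {5,7}:  v_{5} + v_{7} = v_{8} ; sig = (2; 1)
  {8,9}:  v_{8} + v_{9} = v_{5} ; sig = (2; 1)
  {2,10}:  v_{2} + v_{10} = v_{1} + v_{5} ; sig = (2; 1,1)
  {3,9}:  v_{3} + v_{9} = v_{1} + v_{5} ; sig = (2; 1,1)
  {8,10}:  v_{8} + v_{10} = 2·v_{3} + v_{4} + v_{5} + v_{6} ; sig = (2; 1,1,1,2)
  {7,10}:  v_{7} + v_{10} = 2·v_{3} + v_{4} + v_{6} ; sig = (2; 1,1,2)
  {9,10}:  v_{9} + v_{10} = 2·v_{1} + v_{4} + 2·v_{5} + v_{6} ; sig = (2; 1,1,2,2)
  {2,3,4,6}:  v_{2} + v_{3} + v_{4} + v_{6} = 0 ; sig = (4; —)
  {1,2,4,5,6}:  v_{1} + v_{2} + v_{4} + v_{5} + v_{6} = v_{9} ; sig = (5; 1)
  {1,3,4,5,6}:  v_{1} + v_{3} + v_{4} + v_{5} + v_{6} = v_{10} ; sig = (5; 1)

Sorted signature multiset PRS(X):
    |P|=2: 9 collections, coeffs (), (1), (1), (1), (1,1), (1,1), (1,1,1,2), (1,1,2), (1,1,2,2)
    |P|=4: 1 collection, coeffs ()
    |P|=5: 2 collections, coeffs (1), (1)


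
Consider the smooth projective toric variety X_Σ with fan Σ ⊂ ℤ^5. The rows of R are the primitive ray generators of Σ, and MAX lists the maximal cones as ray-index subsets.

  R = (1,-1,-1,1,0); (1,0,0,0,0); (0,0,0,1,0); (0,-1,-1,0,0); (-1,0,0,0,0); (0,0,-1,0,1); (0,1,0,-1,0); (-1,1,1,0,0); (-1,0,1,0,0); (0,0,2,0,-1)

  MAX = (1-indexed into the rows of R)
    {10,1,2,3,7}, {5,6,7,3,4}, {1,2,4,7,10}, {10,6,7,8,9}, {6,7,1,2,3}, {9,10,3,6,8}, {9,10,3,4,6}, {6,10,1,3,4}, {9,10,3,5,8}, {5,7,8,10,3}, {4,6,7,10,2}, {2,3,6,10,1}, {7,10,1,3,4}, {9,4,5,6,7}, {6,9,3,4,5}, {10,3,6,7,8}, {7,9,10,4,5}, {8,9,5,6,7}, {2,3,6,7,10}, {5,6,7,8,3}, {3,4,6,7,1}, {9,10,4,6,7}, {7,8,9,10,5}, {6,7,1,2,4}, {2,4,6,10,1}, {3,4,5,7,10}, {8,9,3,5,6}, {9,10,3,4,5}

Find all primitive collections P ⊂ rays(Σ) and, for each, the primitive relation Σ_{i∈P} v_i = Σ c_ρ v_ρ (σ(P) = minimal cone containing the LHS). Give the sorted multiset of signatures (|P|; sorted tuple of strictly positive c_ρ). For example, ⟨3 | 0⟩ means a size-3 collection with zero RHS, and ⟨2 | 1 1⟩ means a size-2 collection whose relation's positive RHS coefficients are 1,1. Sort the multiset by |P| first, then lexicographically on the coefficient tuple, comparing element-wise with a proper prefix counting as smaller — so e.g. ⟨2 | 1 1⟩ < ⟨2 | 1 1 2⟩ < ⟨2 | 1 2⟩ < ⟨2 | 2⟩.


The 12 primitive collections of Σ (r=10, n=5):

  P={2,5}:  v_{2} + v_{5} = 0  so sig = ⟨2 | 0⟩
  P={1,8}:  v_{1} + v_{8} = v_{3}  so sig = ⟨2 | 1⟩
  P={4,8}:  v_{4} + v_{8} = v_{5}  so sig = ⟨2 | 1⟩
  P={1,5}:  v_{1} + v_{5} = v_{3} + v_{4}  so sig = ⟨2 | 1 1⟩
  P={2,9}:  v_{2} + v_{9} = v_{6} + v_{10}  so sig = ⟨2 | 1 1⟩
  P={1,9}:  v_{1} + v_{9} = v_{3} + v_{4} + v_{6} + v_{10}  so sig = ⟨2 | 1 1 1 1⟩
  P={2,8}:  v_{2} + v_{8} = v_{3} + v_{6} + v_{7} + v_{10}  so sig = ⟨2 | 1 1 1 1⟩
  P={2,3,4}:  v_{2} + v_{3} + v_{4} = v_{1}  so sig = ⟨3 | 1⟩
  P={3,7,9}:  v_{3} + v_{7} + v_{9} = v_{8}  so sig = ⟨3 | 1⟩
  P={5,6,10}:  v_{5} + v_{6} + v_{10} = v_{9}  so sig = ⟨3 | 1⟩
  P={1,6,7,10}:  v_{1} + v_{6} + v_{7} + v_{10} = v_{2}  so sig = ⟨4 | 1⟩
  P={3,4,6,7,10}:  v_{3} + v_{4} + v_{6} + v_{7} + v_{10} = 0  so sig = ⟨5 | 0⟩

Hence PRS(X_Σ) =
    ⟨2 | 0⟩
    ⟨2 | 1⟩
    ⟨2 | 1⟩
    ⟨2 | 1 1⟩
    ⟨2 | 1 1⟩
    ⟨2 | 1 1 1 1⟩
    ⟨2 | 1 1 1 1⟩
    ⟨3 | 1⟩
    ⟨3 | 1⟩
    ⟨3 | 1⟩
    ⟨4 | 1⟩
    ⟨5 | 0⟩


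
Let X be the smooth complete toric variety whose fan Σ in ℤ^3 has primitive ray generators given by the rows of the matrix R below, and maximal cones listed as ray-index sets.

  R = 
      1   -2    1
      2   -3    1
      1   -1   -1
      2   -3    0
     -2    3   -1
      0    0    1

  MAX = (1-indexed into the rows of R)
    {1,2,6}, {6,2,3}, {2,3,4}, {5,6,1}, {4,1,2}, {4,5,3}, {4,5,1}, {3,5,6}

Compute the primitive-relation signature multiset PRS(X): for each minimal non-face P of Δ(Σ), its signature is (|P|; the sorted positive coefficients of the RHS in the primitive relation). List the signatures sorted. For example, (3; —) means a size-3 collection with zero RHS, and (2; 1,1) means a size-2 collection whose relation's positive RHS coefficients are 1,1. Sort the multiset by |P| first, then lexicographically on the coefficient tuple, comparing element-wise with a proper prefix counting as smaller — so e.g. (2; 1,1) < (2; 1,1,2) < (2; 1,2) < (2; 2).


Minimal non-faces — 3 found among 6 rays, 8 max cones:

  • {2,5}:  v_{2} + v_{5} = 0  ⟹  sig = (2; —)
  • {1,3}:  v_{1} + v_{3} = v_{4}  ⟹  sig = (2; 1)
  • {4,6}:  v_{4} + v_{6} = v_{2}  ⟹  sig = (2; 1)

Sorted signature multiset PRS(X):
[(2; —), (2; 1), (2; 1)]


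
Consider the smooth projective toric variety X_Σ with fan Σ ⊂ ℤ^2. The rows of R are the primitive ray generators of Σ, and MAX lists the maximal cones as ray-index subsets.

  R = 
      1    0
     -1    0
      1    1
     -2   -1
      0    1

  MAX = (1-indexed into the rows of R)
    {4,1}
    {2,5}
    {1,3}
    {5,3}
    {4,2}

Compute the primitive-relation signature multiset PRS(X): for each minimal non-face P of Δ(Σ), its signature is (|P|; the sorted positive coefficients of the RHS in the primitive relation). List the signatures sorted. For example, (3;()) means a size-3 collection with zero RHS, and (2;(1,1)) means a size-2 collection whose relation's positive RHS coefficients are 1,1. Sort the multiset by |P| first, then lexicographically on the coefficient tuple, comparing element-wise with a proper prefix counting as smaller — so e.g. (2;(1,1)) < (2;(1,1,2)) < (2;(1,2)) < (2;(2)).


5 minimal non-faces of Δ(Σ) (on 5 rays):

  P={1,2}:  v_{1} + v_{2} = 0  →  sig = (2;())
  P={1,5}:  v_{1} + v_{5} = v_{3}  →  sig = (2;(1))
  P={2,3}:  v_{2} + v_{3} = v_{5}  →  sig = (2;(1))
  P={3,4}:  v_{3} + v_{4} = v_{2}  →  sig = (2;(1))
  P={4,5}:  v_{4} + v_{5} = 2·v_{2}  →  sig = (2;(2))

Sorted signature multiset PRS(X):
    |P|=2: 5 collections, coeffs (), (1), (1), (1), (2)


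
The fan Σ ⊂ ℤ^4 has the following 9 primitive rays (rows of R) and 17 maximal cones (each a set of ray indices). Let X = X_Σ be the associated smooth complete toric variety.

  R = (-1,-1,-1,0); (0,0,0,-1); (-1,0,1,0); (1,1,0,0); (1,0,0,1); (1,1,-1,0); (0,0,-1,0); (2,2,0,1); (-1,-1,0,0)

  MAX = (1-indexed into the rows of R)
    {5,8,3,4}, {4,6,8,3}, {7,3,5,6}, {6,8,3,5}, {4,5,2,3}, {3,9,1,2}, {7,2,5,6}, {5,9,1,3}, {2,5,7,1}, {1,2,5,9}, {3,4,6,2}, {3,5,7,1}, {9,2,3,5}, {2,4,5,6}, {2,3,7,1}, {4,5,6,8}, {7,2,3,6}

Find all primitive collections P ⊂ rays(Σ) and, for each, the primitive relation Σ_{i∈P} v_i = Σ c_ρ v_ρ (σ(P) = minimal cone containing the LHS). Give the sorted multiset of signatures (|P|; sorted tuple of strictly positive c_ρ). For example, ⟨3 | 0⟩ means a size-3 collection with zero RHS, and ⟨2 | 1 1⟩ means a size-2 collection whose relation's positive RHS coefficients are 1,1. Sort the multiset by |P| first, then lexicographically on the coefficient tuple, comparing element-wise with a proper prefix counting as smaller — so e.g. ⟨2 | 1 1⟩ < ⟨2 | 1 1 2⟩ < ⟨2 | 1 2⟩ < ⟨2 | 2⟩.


Σ has 14 primitive collections:

  P={4,9}:  v_{4} + v_{9} = 0 ; sig = ⟨2 | 0⟩
  P={1,4}:  v_{1} + v_{4} = v_{7} ; sig = ⟨2 | 1⟩
  P={4,7}:  v_{4} + v_{7} = v_{6} ; sig = ⟨2 | 1⟩
  P={6,9}:  v_{6} + v_{9} = v_{7} ; sig = ⟨2 | 1⟩
  P={7,9}:  v_{7} + v_{9} = v_{1} ; sig = ⟨2 | 1⟩
  P={8,9}:  v_{8} + v_{9} = v_{3} + v_{5} + v_{6} ; sig = ⟨2 | 1 1 1⟩
  P={1,8}:  v_{1} + v_{8} = v_{3} + v_{5} + v_{6} + v_{7} ; sig = ⟨2 | 1 1 1 1⟩
  P={7,8}:  v_{7} + v_{8} = v_{3} + v_{5} + 2·v_{6} ; sig = ⟨2 | 1 1 2⟩
  P={1,6}:  v_{1} + v_{6} = 2·v_{7} ; sig = ⟨2 | 2⟩
  P={2,8}:  v_{2} + v_{8} = 2·v_{4} ; sig = ⟨2 | 2⟩
  P={2,3,5,7}:  v_{2} + v_{3} + v_{5} + v_{7} = 0 ; sig = ⟨4 | 0⟩
  P={1,2,3,5}:  v_{1} + v_{2} + v_{3} + v_{5} = v_{9} ; sig = ⟨4 | 1⟩
  P={2,3,5,6}:  v_{2} + v_{3} + v_{5} + v_{6} = v_{4} ; sig = ⟨4 | 1⟩
  P={3,4,5,6}:  v_{3} + v_{4} + v_{5} + v_{6} = v_{8} ; sig = ⟨4 | 1⟩

Sorted signature multiset PRS(X):
[⟨2 | 0⟩, ⟨2 | 1⟩, ⟨2 | 1⟩, ⟨2 | 1⟩, ⟨2 | 1⟩, ⟨2 | 1 1 1⟩, ⟨2 | 1 1 1 1⟩, ⟨2 | 1 1 2⟩, ⟨2 | 2⟩, ⟨2 | 2⟩, ⟨4 | 0⟩, ⟨4 | 1⟩, ⟨4 | 1⟩, ⟨4 | 1⟩]


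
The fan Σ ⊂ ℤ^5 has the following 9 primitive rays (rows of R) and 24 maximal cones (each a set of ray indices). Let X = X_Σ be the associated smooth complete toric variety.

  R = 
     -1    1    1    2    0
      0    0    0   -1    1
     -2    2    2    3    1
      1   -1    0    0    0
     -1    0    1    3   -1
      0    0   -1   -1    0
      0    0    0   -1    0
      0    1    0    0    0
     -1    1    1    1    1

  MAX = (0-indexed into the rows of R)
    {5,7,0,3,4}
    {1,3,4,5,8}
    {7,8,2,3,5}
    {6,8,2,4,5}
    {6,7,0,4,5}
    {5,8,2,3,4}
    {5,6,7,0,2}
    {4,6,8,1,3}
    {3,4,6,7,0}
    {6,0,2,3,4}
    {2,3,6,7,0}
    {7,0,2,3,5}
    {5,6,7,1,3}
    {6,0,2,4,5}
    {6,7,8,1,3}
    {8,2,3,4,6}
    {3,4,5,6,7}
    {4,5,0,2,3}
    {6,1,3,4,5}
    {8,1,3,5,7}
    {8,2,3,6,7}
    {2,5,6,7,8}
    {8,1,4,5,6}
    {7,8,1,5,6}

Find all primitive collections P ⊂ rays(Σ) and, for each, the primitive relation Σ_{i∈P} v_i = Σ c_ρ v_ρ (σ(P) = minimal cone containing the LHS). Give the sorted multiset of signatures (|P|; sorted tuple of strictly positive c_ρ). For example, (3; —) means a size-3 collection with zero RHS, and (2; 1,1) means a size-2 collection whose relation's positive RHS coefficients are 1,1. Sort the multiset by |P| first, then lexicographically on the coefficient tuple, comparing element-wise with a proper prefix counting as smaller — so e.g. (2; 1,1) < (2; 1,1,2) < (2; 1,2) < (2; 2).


9 collections generate NE(X_Σ); each relation:

  P={0,1}:  v_{0} + v_{1} = v_{8} ; sig = (2; 1)
  P={0,8}:  v_{0} + v_{8} = v_{2} ; sig = (2; 1)
  P={1,2}:  v_{1} + v_{2} = 2·v_{8} ; sig = (2; 2)
  P={1,4,7}:  v_{1} + v_{4} + v_{7} = v_{0} ; sig = (3; 1)
  P={4,7,8}:  v_{4} + v_{7} + v_{8} = 2·v_{0} ; sig = (3; 2)
  P={2,4,7}:  v_{2} + v_{4} + v_{7} = 3·v_{0} ; sig = (3; 3)
  P={0,3,5,6}:  v_{0} + v_{3} + v_{5} + v_{6} = 0 ; sig = (4; —)
  P={2,3,5,6}:  v_{2} + v_{3} + v_{5} + v_{6} = v_{8} ; sig = (4; 1)
  P={3,5,6,8}:  v_{3} + v_{5} + v_{6} + v_{8} = v_{1} ; sig = (4; 1)

Signatures (|P|; sorted positive RHS coefficients), sorted:
    (2; 1)
    (2; 1)
    (2; 2)
    (3; 1)
    (3; 2)
    (3; 3)
    (4; —)
    (4; 1)
    (4; 1)


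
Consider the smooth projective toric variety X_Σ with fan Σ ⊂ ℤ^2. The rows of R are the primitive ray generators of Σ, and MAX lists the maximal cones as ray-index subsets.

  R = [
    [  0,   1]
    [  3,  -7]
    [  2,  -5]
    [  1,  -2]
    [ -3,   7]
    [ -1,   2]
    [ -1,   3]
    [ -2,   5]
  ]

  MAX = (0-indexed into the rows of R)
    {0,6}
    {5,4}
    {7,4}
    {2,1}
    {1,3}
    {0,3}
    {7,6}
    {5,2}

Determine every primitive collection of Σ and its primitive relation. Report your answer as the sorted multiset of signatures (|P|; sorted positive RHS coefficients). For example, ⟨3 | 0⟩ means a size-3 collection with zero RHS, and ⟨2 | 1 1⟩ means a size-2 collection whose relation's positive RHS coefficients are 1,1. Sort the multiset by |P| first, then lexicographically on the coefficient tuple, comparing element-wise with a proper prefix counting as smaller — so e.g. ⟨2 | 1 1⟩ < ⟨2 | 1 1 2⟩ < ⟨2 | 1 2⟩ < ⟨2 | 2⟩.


20 collections generate NE(X_Σ); each relation:

  P={1,4}:  v_{1} + v_{4} = 0 — sig = ⟨2 | 0⟩
  P={2,7}:  v_{2} + v_{7} = 0 — sig = ⟨2 | 0⟩
  P={3,5}:  v_{3} + v_{5} = 0 — sig = ⟨2 | 0⟩
  P={0,5}:  v_{0} + v_{5} = v_{6} — sig = ⟨2 | 1⟩
  P={1,5}:  v_{1} + v_{5} = v_{2} — sig = ⟨2 | 1⟩
  P={1,7}:  v_{1} + v_{7} = v_{3} — sig = ⟨2 | 1⟩
  P={2,3}:  v_{2} + v_{3} = v_{1} — sig = ⟨2 | 1⟩
  P={2,4}:  v_{2} + v_{4} = v_{5} — sig = ⟨2 | 1⟩
  P={2,6}:  v_{2} + v_{6} = v_{3} — sig = ⟨2 | 1⟩
  P={3,4}:  v_{3} + v_{4} = v_{7} — sig = ⟨2 | 1⟩
  P={3,6}:  v_{3} + v_{6} = v_{0} — sig = ⟨2 | 1⟩
  P={3,7}:  v_{3} + v_{7} = v_{6} — sig = ⟨2 | 1⟩
  P={5,6}:  v_{5} + v_{6} = v_{7} — sig = ⟨2 | 1⟩
  P={5,7}:  v_{5} + v_{7} = v_{4} — sig = ⟨2 | 1⟩
  P={0,4}:  v_{0} + v_{4} = v_{6} + v_{7} — sig = ⟨2 | 1 1⟩
  P={0,2}:  v_{0} + v_{2} = 2·v_{3} — sig = ⟨2 | 2⟩
  P={0,7}:  v_{0} + v_{7} = 2·v_{6} — sig = ⟨2 | 2⟩
  P={1,6}:  v_{1} + v_{6} = 2·v_{3} — sig = ⟨2 | 2⟩
  P={4,6}:  v_{4} + v_{6} = 2·v_{7} — sig = ⟨2 | 2⟩
  P={0,1}:  v_{0} + v_{1} = 3·v_{3} — sig = ⟨2 | 3⟩

Hence PRS(X_Σ) =
    ⟨2 | 0⟩
    ⟨2 | 0⟩
    ⟨2 | 0⟩
    ⟨2 | 1⟩
    ⟨2 | 1⟩
    ⟨2 | 1⟩
    ⟨2 | 1⟩
    ⟨2 | 1⟩
    ⟨2 | 1⟩
    ⟨2 | 1⟩
    ⟨2 | 1⟩
    ⟨2 | 1⟩
    ⟨2 | 1⟩
    ⟨2 | 1⟩
    ⟨2 | 1 1⟩
    ⟨2 | 2⟩
    ⟨2 | 2⟩
    ⟨2 | 2⟩
    ⟨2 | 2⟩
    ⟨2 | 3⟩


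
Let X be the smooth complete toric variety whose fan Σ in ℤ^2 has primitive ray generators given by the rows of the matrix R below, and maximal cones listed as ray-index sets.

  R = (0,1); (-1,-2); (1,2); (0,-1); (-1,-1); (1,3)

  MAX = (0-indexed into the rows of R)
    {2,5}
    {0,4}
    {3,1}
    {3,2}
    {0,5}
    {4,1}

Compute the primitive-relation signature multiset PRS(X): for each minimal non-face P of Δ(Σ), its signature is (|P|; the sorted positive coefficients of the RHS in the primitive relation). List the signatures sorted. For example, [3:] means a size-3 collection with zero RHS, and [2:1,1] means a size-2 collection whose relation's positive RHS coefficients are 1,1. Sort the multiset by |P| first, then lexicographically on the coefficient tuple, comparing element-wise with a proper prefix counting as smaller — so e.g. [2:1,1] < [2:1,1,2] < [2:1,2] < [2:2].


|primitive collections| = 9. Relations:

  • {0,3}:  v_{0} + v_{3} = 0  →  sig = [2:]
  • {1,2}:  v_{1} + v_{2} = 0  →  sig = [2:]
  • {0,1}:  v_{0} + v_{1} = v_{4}  →  sig = [2:1]
  • {0,2}:  v_{0} + v_{2} = v_{5}  →  sig = [2:1]
  • {1,5}:  v_{1} + v_{5} = v_{0}  →  sig = [2:1]
  • {2,4}:  v_{2} + v_{4} = v_{0}  →  sig = [2:1]
  • {3,4}:  v_{3} + v_{4} = v_{1}  →  sig = [2:1]
  • {3,5}:  v_{3} + v_{5} = v_{2}  →  sig = [2:1]
  • {4,5}:  v_{4} + v_{5} = 2·v_{0}  →  sig = [2:2]

Signatures (|P|; sorted positive RHS coefficients), sorted:
[[2:], [2:], [2:1], [2:1], [2:1], [2:1], [2:1], [2:1], [2:2]]


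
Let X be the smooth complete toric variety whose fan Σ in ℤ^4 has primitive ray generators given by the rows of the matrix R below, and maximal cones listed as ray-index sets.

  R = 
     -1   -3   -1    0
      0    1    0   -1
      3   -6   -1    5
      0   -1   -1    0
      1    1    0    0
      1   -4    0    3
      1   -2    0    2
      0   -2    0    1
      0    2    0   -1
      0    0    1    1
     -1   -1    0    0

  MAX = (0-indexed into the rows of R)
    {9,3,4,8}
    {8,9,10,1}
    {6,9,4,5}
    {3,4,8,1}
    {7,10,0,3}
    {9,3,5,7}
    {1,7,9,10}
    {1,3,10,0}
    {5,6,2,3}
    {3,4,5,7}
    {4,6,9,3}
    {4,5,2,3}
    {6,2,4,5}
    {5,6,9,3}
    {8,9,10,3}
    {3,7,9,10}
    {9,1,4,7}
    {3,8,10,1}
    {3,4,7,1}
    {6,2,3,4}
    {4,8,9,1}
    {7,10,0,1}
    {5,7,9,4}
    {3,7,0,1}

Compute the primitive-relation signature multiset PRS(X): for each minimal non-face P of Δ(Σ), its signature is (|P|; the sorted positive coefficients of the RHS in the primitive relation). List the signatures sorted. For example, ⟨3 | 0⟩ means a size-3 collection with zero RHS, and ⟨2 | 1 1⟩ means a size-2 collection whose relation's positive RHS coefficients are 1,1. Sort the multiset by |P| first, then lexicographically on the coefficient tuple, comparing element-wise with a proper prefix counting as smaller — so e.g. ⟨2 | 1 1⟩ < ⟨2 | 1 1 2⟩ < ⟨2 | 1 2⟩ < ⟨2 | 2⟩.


Σ has 25 primitive collections:

  P = {4,10}:  v_{4} + v_{10} = 0 — sig = ⟨2 | 0⟩
  P = {7,8}:  v_{7} + v_{8} = 0 — sig = ⟨2 | 0⟩
  P = {5,8}:  v_{5} + v_{8} = v_{6} — sig = ⟨2 | 1⟩
  P = {6,7}:  v_{6} + v_{7} = v_{5} — sig = ⟨2 | 1⟩
  P = {0,9}:  v_{0} + v_{9} = v_{7} + v_{10} — sig = ⟨2 | 1 1⟩
  P = {1,6}:  v_{1} + v_{6} = v_{4} + v_{7} — sig = ⟨2 | 1 1⟩
  P = {0,4}:  v_{0} + v_{4} = v_{1} + v_{3} + v_{7} — sig = ⟨2 | 1 1 1⟩
  P = {0,8}:  v_{0} + v_{8} = v_{1} + v_{3} + v_{10} — sig = ⟨2 | 1 1 1⟩
  P = {2,10}:  v_{2} + v_{10} = v_{3} + v_{5} + v_{6} — sig = ⟨2 | 1 1 1⟩
  P = {6,8}:  v_{6} + v_{8} = v_{3} + v_{4} + v_{9} — sig = ⟨2 | 1 1 1⟩
  P = {6,10}:  v_{6} + v_{10} = v_{3} + v_{7} + v_{9} — sig = ⟨2 | 1 1 1⟩
  P = {1,2}:  v_{1} + v_{2} = v_{3} + 2·v_{4} + v_{5} + v_{7} — sig = ⟨2 | 1 1 1 2⟩
  P = {2,7}:  v_{2} + v_{7} = v_{3} + v_{4} + 2·v_{5} — sig = ⟨2 | 1 1 2⟩
  P = {2,8}:  v_{2} + v_{8} = v_{3} + v_{4} + 2·v_{6} — sig = ⟨2 | 1 1 2⟩
  P = {5,10}:  v_{5} + v_{10} = v_{3} + 2·v_{7} + v_{9} — sig = ⟨2 | 1 1 2⟩
  P = {0,2}:  v_{0} + v_{2} = 2·v_{3} + v_{4} + v_{5} + 2·v_{7} — sig = ⟨2 | 1 1 2 2⟩
  P = {0,6}:  v_{0} + v_{6} = v_{3} + 2·v_{7} — sig = ⟨2 | 1 2⟩
  P = {1,5}:  v_{1} + v_{5} = v_{4} + 2·v_{7} — sig = ⟨2 | 1 2⟩
  P = {0,5}:  v_{0} + v_{5} = v_{3} + 3·v_{7} — sig = ⟨2 | 1 3⟩
  P = {2,9}:  v_{2} + v_{9} = 3·v_{6} — sig = ⟨2 | 3⟩
  P = {1,3,9}:  v_{1} + v_{3} + v_{9} = 0 — sig = ⟨3 | 0⟩
  P = {1,3,7,10}:  v_{1} + v_{3} + v_{7} + v_{10} = v_{0} — sig = ⟨4 | 1⟩
  P = {3,4,5,6}:  v_{3} + v_{4} + v_{5} + v_{6} = v_{2} — sig = ⟨4 | 1⟩
  P = {3,4,7,9}:  v_{3} + v_{4} + v_{7} + v_{9} = v_{6} — sig = ⟨4 | 1⟩
  P = {3,4,5,9}:  v_{3} + v_{4} + v_{5} + v_{9} = 2·v_{6} — sig = ⟨4 | 2⟩

Hence PRS(X_Σ) =
{ ⟨2 | 0⟩ ×2,  ⟨2 | 1⟩ ×2,  ⟨2 | 1 1⟩ ×2,  ⟨2 | 1 1 1⟩ ×5,  ⟨2 | 1 1 1 2⟩,  ⟨2 | 1 1 2⟩ ×3,  ⟨2 | 1 1 2 2⟩,  ⟨2 | 1 2⟩ ×2,  ⟨2 | 1 3⟩,  ⟨2 | 3⟩,  ⟨3 | 0⟩,  ⟨4 | 1⟩ ×3,  ⟨4 | 2⟩ }


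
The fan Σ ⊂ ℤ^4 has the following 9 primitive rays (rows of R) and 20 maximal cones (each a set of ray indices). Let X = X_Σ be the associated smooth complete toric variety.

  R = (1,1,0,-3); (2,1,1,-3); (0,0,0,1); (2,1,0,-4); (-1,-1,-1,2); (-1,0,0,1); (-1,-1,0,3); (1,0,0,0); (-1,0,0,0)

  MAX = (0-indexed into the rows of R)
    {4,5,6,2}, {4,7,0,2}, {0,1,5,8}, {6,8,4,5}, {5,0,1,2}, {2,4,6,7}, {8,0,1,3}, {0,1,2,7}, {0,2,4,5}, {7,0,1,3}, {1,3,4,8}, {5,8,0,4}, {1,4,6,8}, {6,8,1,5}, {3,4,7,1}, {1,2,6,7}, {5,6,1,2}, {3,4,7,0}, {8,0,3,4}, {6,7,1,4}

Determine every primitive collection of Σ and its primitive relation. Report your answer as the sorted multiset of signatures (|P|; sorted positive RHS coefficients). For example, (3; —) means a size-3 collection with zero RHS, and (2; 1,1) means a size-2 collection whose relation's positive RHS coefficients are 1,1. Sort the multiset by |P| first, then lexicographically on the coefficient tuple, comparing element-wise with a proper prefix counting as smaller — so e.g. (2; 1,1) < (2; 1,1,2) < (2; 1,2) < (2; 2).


Σ has 10 primitive collections:

  • {0,6}:  v_{0} + v_{6} = 0  ⟹  sig = (2; —)
  • {7,8}:  v_{7} + v_{8} = 0  ⟹  sig = (2; —)
  • {2,8}:  v_{2} + v_{8} = v_{5}  ⟹  sig = (2; 1)
  • {3,5}:  v_{3} + v_{5} = v_{0}  ⟹  sig = (2; 1)
  • {5,7}:  v_{5} + v_{7} = v_{2}  ⟹  sig = (2; 1)
  • {2,3}:  v_{2} + v_{3} = v_{0} + v_{7}  ⟹  sig = (2; 1,1)
  • {3,6}:  v_{3} + v_{6} = v_{1} + v_{4}  ⟹  sig = (2; 1,1)
  • {1,4,5}:  v_{1} + v_{4} + v_{5} = 0  ⟹  sig = (3; —)
  • {0,1,4}:  v_{0} + v_{1} + v_{4} = v_{3}  ⟹  sig = (3; 1)
  • {1,2,4}:  v_{1} + v_{2} + v_{4} = v_{7}  ⟹  sig = (3; 1)

Sorted signature multiset PRS(X):
[(2; —), (2; —), (2; 1), (2; 1), (2; 1), (2; 1,1), (2; 1,1), (3; —), (3; 1), (3; 1)]


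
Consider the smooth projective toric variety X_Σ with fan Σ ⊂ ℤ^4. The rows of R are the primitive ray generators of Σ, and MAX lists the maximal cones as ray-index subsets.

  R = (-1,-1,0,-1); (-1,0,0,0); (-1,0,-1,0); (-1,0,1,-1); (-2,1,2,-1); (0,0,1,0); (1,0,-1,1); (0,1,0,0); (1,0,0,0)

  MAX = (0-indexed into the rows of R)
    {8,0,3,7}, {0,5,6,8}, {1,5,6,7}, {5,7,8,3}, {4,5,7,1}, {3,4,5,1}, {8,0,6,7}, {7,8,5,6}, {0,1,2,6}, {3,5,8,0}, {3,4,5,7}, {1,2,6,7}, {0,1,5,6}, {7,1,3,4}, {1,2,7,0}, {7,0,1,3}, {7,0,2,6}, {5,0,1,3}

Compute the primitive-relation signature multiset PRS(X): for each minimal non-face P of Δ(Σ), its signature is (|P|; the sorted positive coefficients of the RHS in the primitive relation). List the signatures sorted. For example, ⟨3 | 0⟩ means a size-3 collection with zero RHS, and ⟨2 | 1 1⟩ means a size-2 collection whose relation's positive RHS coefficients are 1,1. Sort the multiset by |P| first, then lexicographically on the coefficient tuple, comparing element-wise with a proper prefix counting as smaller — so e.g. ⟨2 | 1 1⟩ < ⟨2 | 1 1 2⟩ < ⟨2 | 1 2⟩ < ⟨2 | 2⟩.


Minimal non-faces — 12 found among 9 rays, 18 max cones:

  • {1,8}:  v_{1} + v_{8} = 0  ⟹  sig = ⟨2 | 0⟩
  • {3,6}:  v_{3} + v_{6} = 0  ⟹  sig = ⟨2 | 0⟩
  • {2,5}:  v_{2} + v_{5} = v_{1}  ⟹  sig = ⟨2 | 1⟩
  • {2,3}:  v_{2} + v_{3} = v_{0} + v_{1} + v_{7}  ⟹  sig = ⟨2 | 1 1 1⟩
  • {2,8}:  v_{2} + v_{8} = v_{0} + v_{6} + v_{7}  ⟹  sig = ⟨2 | 1 1 1⟩
  • {4,6}:  v_{4} + v_{6} = v_{1} + v_{5} + v_{7}  ⟹  sig = ⟨2 | 1 1 1⟩
  • {4,8}:  v_{4} + v_{8} = v_{3} + v_{5} + v_{7}  ⟹  sig = ⟨2 | 1 1 1⟩
  • {2,4}:  v_{2} + v_{4} = 2·v_{1} + v_{3} + v_{7}  ⟹  sig = ⟨2 | 1 1 2⟩
  • {0,4}:  v_{0} + v_{4} = v_{1} + 2·v_{3}  ⟹  sig = ⟨2 | 1 2⟩
  • {0,5,7}:  v_{0} + v_{5} + v_{7} = v_{3}  ⟹  sig = ⟨3 | 1⟩
  • {0,1,6,7}:  v_{0} + v_{1} + v_{6} + v_{7} = v_{2}  ⟹  sig = ⟨4 | 1⟩
  • {1,3,5,7}:  v_{1} + v_{3} + v_{5} + v_{7} = v_{4}  ⟹  sig = ⟨4 | 1⟩

Signatures (|P|; sorted positive RHS coefficients), sorted:
[⟨2 | 0⟩, ⟨2 | 0⟩, ⟨2 | 1⟩, ⟨2 | 1 1 1⟩, ⟨2 | 1 1 1⟩, ⟨2 | 1 1 1⟩, ⟨2 | 1 1 1⟩, ⟨2 | 1 1 2⟩, ⟨2 | 1 2⟩, ⟨3 | 1⟩, ⟨4 | 1⟩, ⟨4 | 1⟩]


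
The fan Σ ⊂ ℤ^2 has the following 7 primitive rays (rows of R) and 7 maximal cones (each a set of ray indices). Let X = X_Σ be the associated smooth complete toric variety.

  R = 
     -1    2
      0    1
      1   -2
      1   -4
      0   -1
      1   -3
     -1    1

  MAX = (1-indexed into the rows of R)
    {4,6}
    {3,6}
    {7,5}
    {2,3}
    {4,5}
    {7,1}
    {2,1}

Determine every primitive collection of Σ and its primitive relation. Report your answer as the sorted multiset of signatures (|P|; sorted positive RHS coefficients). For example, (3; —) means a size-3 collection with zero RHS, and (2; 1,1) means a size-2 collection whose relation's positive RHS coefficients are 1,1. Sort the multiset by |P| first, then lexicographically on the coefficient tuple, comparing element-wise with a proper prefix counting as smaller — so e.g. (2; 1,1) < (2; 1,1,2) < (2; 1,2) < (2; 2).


Minimal non-faces — 14 found among 7 rays, 7 max cones:

  P={1,3}:  v_{1} + v_{3} = 0 — sig = (2; —)
  P={2,5}:  v_{2} + v_{5} = 0 — sig = (2; —)
  P={1,5}:  v_{1} + v_{5} = v_{7} — sig = (2; 1)
  P={1,6}:  v_{1} + v_{6} = v_{5} — sig = (2; 1)
  P={2,4}:  v_{2} + v_{4} = v_{6} — sig = (2; 1)
  P={2,6}:  v_{2} + v_{6} = v_{3} — sig = (2; 1)
  P={2,7}:  v_{2} + v_{7} = v_{1} — sig = (2; 1)
  P={3,5}:  v_{3} + v_{5} = v_{6} — sig = (2; 1)
  P={3,7}:  v_{3} + v_{7} = v_{5} — sig = (2; 1)
  P={5,6}:  v_{5} + v_{6} = v_{4} — sig = (2; 1)
  P={1,4}:  v_{1} + v_{4} = 2·v_{5} — sig = (2; 2)
  P={3,4}:  v_{3} + v_{4} = 2·v_{6} — sig = (2; 2)
  P={6,7}:  v_{6} + v_{7} = 2·v_{5} — sig = (2; 2)
  P={4,7}:  v_{4} + v_{7} = 3·v_{5} — sig = (2; 3)

Hence PRS(X_Σ) =
{ (2; —) ×2,  (2; 1) ×8,  (2; 2) ×3,  (2; 3) }
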